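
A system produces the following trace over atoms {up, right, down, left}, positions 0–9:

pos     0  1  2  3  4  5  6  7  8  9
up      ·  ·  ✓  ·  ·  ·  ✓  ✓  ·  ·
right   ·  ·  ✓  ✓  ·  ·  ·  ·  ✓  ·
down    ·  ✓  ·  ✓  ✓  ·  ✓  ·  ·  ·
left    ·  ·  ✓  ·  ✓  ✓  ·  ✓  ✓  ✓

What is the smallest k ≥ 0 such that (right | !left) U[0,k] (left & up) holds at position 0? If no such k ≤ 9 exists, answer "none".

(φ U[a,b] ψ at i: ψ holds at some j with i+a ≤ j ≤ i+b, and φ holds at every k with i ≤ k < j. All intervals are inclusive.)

Need earliest j ≥ 0 with (left & up), and (right | !left) at every k in [0,j-1].
  j=0: rhs fails.
  j=1: rhs fails.
  j=2: rhs holds; lhs holds on [0,1]. k = 2.

2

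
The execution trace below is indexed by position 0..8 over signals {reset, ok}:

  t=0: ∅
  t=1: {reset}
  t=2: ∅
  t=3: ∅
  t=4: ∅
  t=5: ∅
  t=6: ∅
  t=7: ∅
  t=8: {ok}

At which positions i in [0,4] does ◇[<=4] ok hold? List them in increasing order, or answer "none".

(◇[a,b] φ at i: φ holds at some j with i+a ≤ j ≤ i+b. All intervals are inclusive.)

Evaluate at each i in [0,4]:
  i=0: ✗ (none in [0,4])
  i=1: ✗ (none in [1,5])
  i=2: ✗ (none in [2,6])
  i=3: ✗ (none in [3,7])
  i=4: ✓ (witness j=8)

4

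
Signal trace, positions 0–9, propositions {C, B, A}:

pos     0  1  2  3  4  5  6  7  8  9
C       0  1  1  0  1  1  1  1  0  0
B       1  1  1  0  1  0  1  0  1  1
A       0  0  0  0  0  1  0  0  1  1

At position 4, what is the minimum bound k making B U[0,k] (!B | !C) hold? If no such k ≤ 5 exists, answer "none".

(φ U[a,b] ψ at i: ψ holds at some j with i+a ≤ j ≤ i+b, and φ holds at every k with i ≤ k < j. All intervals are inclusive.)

1

Need earliest j ≥ 4 with (!B | !C), and B at every k in [4,j-1].
  j=4: rhs fails.
  j=5: rhs holds; lhs holds on [4,4]. k = 1.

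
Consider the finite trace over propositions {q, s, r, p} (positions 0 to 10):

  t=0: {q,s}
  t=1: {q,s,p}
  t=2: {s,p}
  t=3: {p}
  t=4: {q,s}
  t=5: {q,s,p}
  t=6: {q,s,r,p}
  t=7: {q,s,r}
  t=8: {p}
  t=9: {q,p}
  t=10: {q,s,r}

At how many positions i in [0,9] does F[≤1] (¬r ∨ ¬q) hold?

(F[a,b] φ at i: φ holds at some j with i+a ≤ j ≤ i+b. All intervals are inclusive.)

9

Evaluate at each i in [0,9]:
  i=0: ✓ (witness j=0)
  i=1: ✓ (witness j=1)
  i=2: ✓ (witness j=2)
  i=3: ✓ (witness j=3)
  i=4: ✓ (witness j=4)
  i=5: ✓ (witness j=5)
  i=6: ✗ (none in [6,7])
  i=7: ✓ (witness j=8)
  i=8: ✓ (witness j=8)
  i=9: ✓ (witness j=9)
Positions where it holds: {0, 1, 2, 3, 4, 5, 7, 8, 9} → 9.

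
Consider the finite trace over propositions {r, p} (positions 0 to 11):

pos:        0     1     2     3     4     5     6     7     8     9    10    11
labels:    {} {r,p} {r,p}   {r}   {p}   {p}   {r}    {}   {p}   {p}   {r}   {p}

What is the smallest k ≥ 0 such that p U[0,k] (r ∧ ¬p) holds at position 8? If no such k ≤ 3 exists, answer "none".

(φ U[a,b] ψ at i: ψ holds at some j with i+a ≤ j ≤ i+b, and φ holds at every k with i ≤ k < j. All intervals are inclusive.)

2

Need earliest j ≥ 8 with (r ∧ ¬p), and p at every k in [8,j-1].
  j=8: rhs fails.
  j=9: rhs fails.
  j=10: rhs holds; lhs holds on [8,9]. k = 2.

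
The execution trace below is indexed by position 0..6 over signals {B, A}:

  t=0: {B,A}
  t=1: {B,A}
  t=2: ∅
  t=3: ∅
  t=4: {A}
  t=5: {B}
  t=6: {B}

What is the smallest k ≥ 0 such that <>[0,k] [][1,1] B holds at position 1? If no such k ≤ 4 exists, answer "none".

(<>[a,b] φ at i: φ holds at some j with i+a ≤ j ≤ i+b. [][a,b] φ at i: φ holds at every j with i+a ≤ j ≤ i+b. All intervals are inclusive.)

Scan j = 1,2,… for [][1,1] B:
  j=1: fails
  j=2: fails
  j=3: fails
  j=4: holds
First hit at j=4, so smallest k = 4-1 = 3.

3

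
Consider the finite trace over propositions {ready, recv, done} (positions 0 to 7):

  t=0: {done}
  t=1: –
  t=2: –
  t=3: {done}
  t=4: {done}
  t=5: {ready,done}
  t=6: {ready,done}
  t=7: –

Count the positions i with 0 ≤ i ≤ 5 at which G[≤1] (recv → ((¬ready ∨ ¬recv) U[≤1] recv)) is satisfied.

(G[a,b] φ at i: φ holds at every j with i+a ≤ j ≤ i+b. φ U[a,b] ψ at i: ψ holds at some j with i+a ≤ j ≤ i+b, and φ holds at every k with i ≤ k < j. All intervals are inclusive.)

Evaluate at each i in [0,5]:
  i=0: ✓ (all of [0,1])
  i=1: ✓ (all of [1,2])
  i=2: ✓ (all of [2,3])
  i=3: ✓ (all of [3,4])
  i=4: ✓ (all of [4,5])
  i=5: ✓ (all of [5,6])
Positions where it holds: {0, 1, 2, 3, 4, 5} → 6.

6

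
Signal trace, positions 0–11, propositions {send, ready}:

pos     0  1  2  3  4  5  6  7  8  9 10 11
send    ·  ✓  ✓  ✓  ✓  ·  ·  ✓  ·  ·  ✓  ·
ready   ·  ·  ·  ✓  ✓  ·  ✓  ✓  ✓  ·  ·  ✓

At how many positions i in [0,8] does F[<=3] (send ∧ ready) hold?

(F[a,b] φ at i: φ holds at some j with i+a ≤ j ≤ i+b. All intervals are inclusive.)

Evaluate at each i in [0,8]:
  i=0: ✓ (witness j=3)
  i=1: ✓ (witness j=3)
  i=2: ✓ (witness j=3)
  i=3: ✓ (witness j=3)
  i=4: ✓ (witness j=4)
  i=5: ✓ (witness j=7)
  i=6: ✓ (witness j=7)
  i=7: ✓ (witness j=7)
  i=8: ✗ (none in [8,11])
Positions where it holds: {0, 1, 2, 3, 4, 5, 6, 7} → 8.

8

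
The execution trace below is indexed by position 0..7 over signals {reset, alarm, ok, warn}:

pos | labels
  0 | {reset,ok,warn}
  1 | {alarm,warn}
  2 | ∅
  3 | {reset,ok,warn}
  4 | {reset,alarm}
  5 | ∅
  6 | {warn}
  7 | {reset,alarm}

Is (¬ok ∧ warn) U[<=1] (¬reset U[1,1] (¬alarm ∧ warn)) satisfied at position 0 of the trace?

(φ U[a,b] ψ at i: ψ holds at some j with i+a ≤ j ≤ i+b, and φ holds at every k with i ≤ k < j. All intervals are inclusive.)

Need some j in [0,1] with (¬reset U[1,1] (¬alarm ∧ warn)), and (¬ok ∧ warn) at every k in [0,j-1].
  j=0: (¬reset U[1,1] (¬alarm ∧ warn)) — fails.
  j=1: (¬reset U[1,1] (¬alarm ∧ warn)) — fails.
No j in the window works → until fails.

No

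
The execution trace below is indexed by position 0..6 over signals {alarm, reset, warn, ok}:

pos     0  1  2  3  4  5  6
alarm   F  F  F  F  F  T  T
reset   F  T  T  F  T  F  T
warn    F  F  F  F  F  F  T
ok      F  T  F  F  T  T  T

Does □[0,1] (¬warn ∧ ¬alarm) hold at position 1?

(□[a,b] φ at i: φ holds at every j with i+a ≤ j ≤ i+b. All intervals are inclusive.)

True

Check (¬warn ∧ ¬alarm) at every j in [1,2]:
  j=1: true
  j=2: true
All positions satisfy it → formula holds.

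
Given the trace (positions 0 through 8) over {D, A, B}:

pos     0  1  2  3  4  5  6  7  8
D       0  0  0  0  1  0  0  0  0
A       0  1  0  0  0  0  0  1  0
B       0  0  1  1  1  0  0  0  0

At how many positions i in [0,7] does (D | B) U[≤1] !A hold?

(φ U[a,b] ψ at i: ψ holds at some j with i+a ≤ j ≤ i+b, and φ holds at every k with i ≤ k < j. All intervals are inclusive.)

6

Evaluate at each i in [0,7]:
  i=0: ✓ (rhs at j=0)
  i=1: ✗ (lhs fails at k=1 before rhs at j=2)
  i=2: ✓ (rhs at j=2)
  i=3: ✓ (rhs at j=3)
  i=4: ✓ (rhs at j=4)
  i=5: ✓ (rhs at j=5)
  i=6: ✓ (rhs at j=6)
  i=7: ✗ (lhs fails at k=7 before rhs at j=8)
Positions where it holds: {0, 2, 3, 4, 5, 6} → 6.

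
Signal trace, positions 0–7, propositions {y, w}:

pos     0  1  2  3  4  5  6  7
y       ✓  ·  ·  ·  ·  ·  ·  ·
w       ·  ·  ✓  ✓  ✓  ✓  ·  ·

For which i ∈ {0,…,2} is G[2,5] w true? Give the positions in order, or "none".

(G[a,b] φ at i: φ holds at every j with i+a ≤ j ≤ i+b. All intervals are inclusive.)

Evaluate at each i in [0,2]:
  i=0: ✓ (all of [2,5])
  i=1: ✗ (fails at j=6)
  i=2: ✗ (fails at j=6)

0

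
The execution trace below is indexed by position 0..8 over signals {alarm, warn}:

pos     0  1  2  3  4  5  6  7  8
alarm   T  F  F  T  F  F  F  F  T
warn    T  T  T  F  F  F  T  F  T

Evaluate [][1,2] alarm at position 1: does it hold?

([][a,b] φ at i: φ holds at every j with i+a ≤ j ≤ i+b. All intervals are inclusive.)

Check alarm at every j in [2,3]:
  j=2: false
  j=3: true
Fails at j=2 → formula fails.

False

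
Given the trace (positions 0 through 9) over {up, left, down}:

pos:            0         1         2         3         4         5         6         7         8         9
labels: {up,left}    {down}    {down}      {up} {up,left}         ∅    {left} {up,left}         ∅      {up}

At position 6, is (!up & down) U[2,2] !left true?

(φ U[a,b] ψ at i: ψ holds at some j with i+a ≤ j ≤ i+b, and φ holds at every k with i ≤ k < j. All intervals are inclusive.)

False

Need some j in [8,8] with !left, and (!up & down) at every k in [6,j-1].
  j=8: !left holds, but (!up & down) fails at k=6 → not this j.
No j in the window works → until fails.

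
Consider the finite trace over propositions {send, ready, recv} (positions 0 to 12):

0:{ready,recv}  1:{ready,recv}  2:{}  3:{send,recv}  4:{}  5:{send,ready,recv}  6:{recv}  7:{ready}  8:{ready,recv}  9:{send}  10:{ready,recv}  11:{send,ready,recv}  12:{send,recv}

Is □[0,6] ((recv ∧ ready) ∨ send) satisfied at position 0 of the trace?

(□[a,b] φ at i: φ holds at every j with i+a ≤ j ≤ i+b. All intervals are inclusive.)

False

Check ((recv ∧ ready) ∨ send) at every j in [0,6]:
  j=0: true
  j=1: true
  j=2: false
  j=3: true
  j=4: false
  j=5: true
  j=6: false
Fails at j=2 → formula fails.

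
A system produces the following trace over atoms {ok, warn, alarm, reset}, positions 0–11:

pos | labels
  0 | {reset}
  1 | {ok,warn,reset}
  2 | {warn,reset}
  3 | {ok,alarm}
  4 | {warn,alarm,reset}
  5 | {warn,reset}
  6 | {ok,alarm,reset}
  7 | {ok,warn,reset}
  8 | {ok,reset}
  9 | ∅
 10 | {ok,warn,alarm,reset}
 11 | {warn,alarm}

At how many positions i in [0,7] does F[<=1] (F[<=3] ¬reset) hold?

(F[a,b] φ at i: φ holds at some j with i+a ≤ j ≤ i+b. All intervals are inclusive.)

7

Evaluate at each i in [0,7]:
  i=0: ✓ (witness j=0)
  i=1: ✓ (witness j=1)
  i=2: ✓ (witness j=2)
  i=3: ✓ (witness j=3)
  i=4: ✗ (none in [4,5])
  i=5: ✓ (witness j=6)
  i=6: ✓ (witness j=6)
  i=7: ✓ (witness j=7)
Positions where it holds: {0, 1, 2, 3, 5, 6, 7} → 7.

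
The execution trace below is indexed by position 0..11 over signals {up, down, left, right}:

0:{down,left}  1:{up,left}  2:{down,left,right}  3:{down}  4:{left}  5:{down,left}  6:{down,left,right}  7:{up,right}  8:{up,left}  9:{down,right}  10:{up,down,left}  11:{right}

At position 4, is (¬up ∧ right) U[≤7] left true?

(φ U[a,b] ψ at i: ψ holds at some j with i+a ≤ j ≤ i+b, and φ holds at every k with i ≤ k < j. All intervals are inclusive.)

Holds

Need some j in [4,11] with left, and (¬up ∧ right) at every k in [4,j-1].
  j=4: left holds; no prefix to check → satisfied.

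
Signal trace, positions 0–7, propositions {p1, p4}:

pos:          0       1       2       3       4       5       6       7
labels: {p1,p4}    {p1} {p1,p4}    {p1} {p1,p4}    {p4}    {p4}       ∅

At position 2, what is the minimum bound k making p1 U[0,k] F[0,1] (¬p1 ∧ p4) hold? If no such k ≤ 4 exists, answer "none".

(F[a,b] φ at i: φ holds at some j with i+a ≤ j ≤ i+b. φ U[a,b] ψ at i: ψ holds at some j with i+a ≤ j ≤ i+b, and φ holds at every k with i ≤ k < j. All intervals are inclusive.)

Need earliest j ≥ 2 with F[0,1] (¬p1 ∧ p4), and p1 at every k in [2,j-1].
  j=2: rhs fails.
  j=3: rhs fails.
  j=4: rhs holds; lhs holds on [2,3]. k = 2.

2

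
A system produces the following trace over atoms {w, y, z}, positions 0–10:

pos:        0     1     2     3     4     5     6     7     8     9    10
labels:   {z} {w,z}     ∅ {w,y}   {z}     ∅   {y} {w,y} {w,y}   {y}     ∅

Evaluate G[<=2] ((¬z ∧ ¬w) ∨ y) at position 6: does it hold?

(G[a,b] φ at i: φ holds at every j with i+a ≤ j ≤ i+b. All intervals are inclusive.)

True

Check ((¬z ∧ ¬w) ∨ y) at every j in [6,8]:
  j=6: true
  j=7: true
  j=8: true
All positions satisfy it → formula holds.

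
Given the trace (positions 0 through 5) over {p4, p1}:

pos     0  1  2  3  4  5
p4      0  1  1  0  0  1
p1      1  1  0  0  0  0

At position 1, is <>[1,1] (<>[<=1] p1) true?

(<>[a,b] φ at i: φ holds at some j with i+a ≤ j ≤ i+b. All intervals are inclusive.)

Check <>[<=1] p1 at each j in [2,2]:
  j=2: fails (none in [2,3])
No position in the window satisfies it → formula fails.

Does not hold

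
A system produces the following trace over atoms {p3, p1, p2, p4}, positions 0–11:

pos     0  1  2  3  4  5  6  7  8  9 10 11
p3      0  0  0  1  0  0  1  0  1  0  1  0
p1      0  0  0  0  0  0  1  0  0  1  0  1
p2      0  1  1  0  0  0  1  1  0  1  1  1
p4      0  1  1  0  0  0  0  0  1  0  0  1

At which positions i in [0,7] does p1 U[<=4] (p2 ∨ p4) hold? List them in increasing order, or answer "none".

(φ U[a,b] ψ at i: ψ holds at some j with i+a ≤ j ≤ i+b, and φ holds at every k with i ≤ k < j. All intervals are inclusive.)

1, 2, 6, 7

Evaluate at each i in [0,7]:
  i=0: ✗ (lhs fails at k=0 before rhs at j=1)
  i=1: ✓ (rhs at j=1)
  i=2: ✓ (rhs at j=2)
  i=3: ✗ (lhs fails at k=3 before rhs at j=6)
  i=4: ✗ (lhs fails at k=4 before rhs at j=6)
  i=5: ✗ (lhs fails at k=5 before rhs at j=6)
  i=6: ✓ (rhs at j=6)
  i=7: ✓ (rhs at j=7)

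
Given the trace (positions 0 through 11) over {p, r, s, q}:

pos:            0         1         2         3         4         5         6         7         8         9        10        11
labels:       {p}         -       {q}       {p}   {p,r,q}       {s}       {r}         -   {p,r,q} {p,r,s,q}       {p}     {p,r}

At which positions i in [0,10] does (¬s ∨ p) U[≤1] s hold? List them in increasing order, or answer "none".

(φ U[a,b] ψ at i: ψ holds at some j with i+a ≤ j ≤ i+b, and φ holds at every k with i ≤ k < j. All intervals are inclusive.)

Evaluate at each i in [0,10]:
  i=0: ✗ (no rhs in [0,1])
  i=1: ✗ (no rhs in [1,2])
  i=2: ✗ (no rhs in [2,3])
  i=3: ✗ (no rhs in [3,4])
  i=4: ✓ (rhs at j=5; lhs holds on [4,4])
  i=5: ✓ (rhs at j=5)
  i=6: ✗ (no rhs in [6,7])
  i=7: ✗ (no rhs in [7,8])
  i=8: ✓ (rhs at j=9; lhs holds on [8,8])
  i=9: ✓ (rhs at j=9)
  i=10: ✗ (no rhs in [10,11])

4, 5, 8, 9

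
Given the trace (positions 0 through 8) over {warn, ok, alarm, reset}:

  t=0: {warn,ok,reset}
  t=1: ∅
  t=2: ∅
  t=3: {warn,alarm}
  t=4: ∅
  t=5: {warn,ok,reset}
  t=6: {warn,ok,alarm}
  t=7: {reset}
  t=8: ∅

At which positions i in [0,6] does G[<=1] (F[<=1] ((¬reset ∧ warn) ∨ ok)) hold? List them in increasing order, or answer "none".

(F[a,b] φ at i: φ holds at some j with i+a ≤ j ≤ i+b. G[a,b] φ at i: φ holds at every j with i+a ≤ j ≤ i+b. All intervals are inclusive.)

Evaluate at each i in [0,6]:
  i=0: ✗ (fails at j=1)
  i=1: ✗ (fails at j=1)
  i=2: ✓ (all of [2,3])
  i=3: ✓ (all of [3,4])
  i=4: ✓ (all of [4,5])
  i=5: ✓ (all of [5,6])
  i=6: ✗ (fails at j=7)

2, 3, 4, 5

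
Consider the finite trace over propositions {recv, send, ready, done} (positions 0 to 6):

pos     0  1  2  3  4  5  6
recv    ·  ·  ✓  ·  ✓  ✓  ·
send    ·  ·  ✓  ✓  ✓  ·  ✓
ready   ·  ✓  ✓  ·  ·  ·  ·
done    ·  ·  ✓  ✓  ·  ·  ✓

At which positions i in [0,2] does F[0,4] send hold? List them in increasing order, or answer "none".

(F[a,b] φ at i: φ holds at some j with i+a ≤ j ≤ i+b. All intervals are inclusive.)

Evaluate at each i in [0,2]:
  i=0: ✓ (witness j=2)
  i=1: ✓ (witness j=2)
  i=2: ✓ (witness j=2)

0, 1, 2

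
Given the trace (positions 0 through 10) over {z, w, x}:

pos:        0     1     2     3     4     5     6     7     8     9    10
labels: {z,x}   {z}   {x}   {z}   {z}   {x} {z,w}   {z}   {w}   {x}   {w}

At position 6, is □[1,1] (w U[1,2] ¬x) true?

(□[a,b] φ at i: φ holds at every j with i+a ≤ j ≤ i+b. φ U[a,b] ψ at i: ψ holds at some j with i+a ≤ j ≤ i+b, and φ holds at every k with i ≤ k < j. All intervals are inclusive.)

Check (w U[1,2] ¬x) at every j in [7,7]:
  j=7: fails
Fails at j=7 → formula fails.

False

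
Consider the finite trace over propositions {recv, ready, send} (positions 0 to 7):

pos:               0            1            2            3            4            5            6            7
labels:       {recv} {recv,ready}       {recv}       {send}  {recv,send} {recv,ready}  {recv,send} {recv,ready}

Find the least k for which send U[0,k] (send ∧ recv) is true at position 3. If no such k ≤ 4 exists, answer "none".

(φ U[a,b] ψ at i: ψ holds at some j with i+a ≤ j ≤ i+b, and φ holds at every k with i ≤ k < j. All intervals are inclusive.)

Need earliest j ≥ 3 with (send ∧ recv), and send at every k in [3,j-1].
  j=3: rhs fails.
  j=4: rhs holds; lhs holds on [3,3]. k = 1.

1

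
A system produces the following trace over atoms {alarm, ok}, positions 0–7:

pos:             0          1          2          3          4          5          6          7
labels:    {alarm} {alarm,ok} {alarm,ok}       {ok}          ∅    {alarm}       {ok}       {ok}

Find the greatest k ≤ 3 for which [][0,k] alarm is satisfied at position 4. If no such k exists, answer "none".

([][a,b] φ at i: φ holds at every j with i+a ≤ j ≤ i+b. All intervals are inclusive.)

none

alarm must hold from j=4 onward; find where it first fails.
  j=4: fails → no k works.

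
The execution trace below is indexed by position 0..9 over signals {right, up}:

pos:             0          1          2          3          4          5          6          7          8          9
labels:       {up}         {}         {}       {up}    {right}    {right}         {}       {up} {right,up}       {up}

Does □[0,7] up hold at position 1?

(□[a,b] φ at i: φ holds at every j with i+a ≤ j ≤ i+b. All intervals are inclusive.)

Check up at every j in [1,8]:
  j=1: false
  j=2: false
  j=3: true
  j=4: false
  j=5: false
  j=6: false
  j=7: true
  j=8: true
Fails at j=1 → formula fails.

No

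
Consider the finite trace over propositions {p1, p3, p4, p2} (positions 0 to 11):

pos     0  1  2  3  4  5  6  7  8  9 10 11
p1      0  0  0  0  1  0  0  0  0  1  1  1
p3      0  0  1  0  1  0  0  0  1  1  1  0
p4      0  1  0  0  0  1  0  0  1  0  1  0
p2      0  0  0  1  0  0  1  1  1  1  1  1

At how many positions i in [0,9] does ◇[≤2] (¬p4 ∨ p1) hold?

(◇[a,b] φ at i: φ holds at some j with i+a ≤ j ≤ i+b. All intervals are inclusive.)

10

Evaluate at each i in [0,9]:
  i=0: ✓ (witness j=0)
  i=1: ✓ (witness j=2)
  i=2: ✓ (witness j=2)
  i=3: ✓ (witness j=3)
  i=4: ✓ (witness j=4)
  i=5: ✓ (witness j=6)
  i=6: ✓ (witness j=6)
  i=7: ✓ (witness j=7)
  i=8: ✓ (witness j=9)
  i=9: ✓ (witness j=9)
Positions where it holds: {0, 1, 2, 3, 4, 5, 6, 7, 8, 9} → 10.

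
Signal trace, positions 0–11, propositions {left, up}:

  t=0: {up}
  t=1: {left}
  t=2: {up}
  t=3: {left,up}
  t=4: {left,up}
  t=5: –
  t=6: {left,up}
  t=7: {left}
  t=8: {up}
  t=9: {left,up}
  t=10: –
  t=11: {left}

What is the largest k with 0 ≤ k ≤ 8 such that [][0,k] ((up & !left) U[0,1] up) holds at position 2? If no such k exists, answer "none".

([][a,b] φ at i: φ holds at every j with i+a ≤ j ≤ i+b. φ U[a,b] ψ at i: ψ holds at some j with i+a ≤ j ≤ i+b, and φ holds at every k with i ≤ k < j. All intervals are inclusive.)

((up & !left) U[0,1] up) must hold from j=2 onward; find where it first fails.
  j=2: holds
  j=3: holds
  j=4: holds
  j=5: fails
Holds on [2,4], so largest k = 2.

2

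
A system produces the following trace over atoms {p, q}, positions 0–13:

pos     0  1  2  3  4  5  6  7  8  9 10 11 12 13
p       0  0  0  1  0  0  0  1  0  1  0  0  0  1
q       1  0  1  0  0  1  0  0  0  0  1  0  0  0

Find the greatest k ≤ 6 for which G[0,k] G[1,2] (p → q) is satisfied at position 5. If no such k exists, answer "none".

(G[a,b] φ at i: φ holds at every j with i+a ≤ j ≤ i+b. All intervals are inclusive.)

none

G[1,2] (p → q) must hold from j=5 onward; find where it first fails.
  j=5: fails → no k works.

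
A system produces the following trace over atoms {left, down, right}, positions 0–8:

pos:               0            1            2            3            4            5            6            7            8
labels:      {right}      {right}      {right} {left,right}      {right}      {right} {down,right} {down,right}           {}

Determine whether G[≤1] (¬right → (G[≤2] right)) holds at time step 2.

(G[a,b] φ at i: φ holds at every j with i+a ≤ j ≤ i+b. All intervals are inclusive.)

Check (¬right → (G[≤2] right)) at every j in [2,3]:
  j=2: antecedent false → ✓
  j=3: antecedent false → ✓
All positions satisfy it → formula holds.

True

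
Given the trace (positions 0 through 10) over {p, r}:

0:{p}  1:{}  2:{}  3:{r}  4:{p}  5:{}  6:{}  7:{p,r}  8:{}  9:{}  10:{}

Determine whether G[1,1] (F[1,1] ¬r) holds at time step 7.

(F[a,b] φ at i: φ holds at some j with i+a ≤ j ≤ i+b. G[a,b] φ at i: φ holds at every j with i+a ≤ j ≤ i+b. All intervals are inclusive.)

True

Check F[1,1] ¬r at every j in [8,8]:
  j=8: holds (witness at 9)
All positions satisfy it → formula holds.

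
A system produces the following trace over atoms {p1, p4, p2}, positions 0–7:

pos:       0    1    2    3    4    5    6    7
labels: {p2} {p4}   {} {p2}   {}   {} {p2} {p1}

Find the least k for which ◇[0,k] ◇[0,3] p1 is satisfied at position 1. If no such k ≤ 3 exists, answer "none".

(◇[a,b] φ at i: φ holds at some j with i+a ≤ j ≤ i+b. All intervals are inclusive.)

Scan j = 1,2,… for ◇[0,3] p1:
  j=1: fails
  j=2: fails
  j=3: fails
  j=4: holds
First hit at j=4, so smallest k = 4-1 = 3.

3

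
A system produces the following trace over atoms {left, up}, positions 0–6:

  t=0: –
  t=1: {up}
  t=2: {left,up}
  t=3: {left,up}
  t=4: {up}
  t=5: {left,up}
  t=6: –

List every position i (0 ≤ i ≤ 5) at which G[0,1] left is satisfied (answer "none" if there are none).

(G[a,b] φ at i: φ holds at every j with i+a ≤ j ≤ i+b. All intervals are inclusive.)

2

Evaluate at each i in [0,5]:
  i=0: ✗ (fails at j=0)
  i=1: ✗ (fails at j=1)
  i=2: ✓ (all of [2,3])
  i=3: ✗ (fails at j=4)
  i=4: ✗ (fails at j=4)
  i=5: ✗ (fails at j=6)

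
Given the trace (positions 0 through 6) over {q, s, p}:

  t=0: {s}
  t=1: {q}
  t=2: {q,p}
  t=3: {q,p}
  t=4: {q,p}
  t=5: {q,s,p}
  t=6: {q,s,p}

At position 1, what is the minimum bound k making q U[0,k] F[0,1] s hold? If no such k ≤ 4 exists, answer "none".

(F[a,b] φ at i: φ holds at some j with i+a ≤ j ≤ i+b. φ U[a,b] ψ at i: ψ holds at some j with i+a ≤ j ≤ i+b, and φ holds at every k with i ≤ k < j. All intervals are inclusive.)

3

Need earliest j ≥ 1 with F[0,1] s, and q at every k in [1,j-1].
  j=1: rhs fails.
  j=2: rhs fails.
  j=3: rhs fails.
  j=4: rhs holds; lhs holds on [1,3]. k = 3.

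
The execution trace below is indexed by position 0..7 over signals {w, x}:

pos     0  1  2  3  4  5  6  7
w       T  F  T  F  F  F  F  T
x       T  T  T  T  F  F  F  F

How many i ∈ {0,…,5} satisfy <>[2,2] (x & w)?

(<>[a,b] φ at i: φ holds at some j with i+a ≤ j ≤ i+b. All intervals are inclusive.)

1

Evaluate at each i in [0,5]:
  i=0: ✓ (witness j=2)
  i=1: ✗ (none in [3,3])
  i=2: ✗ (none in [4,4])
  i=3: ✗ (none in [5,5])
  i=4: ✗ (none in [6,6])
  i=5: ✗ (none in [7,7])
Positions where it holds: {0} → 1.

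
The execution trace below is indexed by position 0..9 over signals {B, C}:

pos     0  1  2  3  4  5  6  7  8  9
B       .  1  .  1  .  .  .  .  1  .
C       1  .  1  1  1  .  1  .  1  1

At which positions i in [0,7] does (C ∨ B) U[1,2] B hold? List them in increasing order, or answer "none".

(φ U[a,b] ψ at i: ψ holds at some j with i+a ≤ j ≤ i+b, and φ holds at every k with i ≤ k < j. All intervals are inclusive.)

Evaluate at each i in [0,7]:
  i=0: ✓ (rhs at j=1; lhs holds on [0,0])
  i=1: ✓ (rhs at j=3; lhs holds on [1,2])
  i=2: ✓ (rhs at j=3; lhs holds on [2,2])
  i=3: ✗ (no rhs in [4,5])
  i=4: ✗ (no rhs in [5,6])
  i=5: ✗ (no rhs in [6,7])
  i=6: ✗ (lhs fails at k=7 before rhs at j=8)
  i=7: ✗ (lhs fails at k=7 before rhs at j=8)

0, 1, 2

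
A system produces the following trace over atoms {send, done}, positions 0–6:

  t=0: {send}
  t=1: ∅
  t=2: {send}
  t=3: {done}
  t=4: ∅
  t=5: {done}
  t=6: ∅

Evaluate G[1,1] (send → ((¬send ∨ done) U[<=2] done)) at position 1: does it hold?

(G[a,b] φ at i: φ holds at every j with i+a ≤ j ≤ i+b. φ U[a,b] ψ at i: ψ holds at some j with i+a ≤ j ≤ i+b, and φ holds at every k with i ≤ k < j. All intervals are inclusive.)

Does not hold

Check (send → ((¬send ∨ done) U[<=2] done)) at every j in [2,2]:
  j=2: antecedent true; consequent fails → ✗
Fails at j=2 → formula fails.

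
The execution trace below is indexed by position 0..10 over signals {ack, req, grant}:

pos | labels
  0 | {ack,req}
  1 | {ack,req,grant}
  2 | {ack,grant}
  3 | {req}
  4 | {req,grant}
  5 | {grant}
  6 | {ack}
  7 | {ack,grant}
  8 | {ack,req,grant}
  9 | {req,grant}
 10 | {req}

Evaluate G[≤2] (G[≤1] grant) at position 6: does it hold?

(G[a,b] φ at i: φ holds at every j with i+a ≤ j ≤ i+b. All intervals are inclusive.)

Check G[≤1] grant at every j in [6,8]:
  j=6: fails at 6
  j=7: holds on [7,8]
  j=8: holds on [8,9]
Fails at j=6 → formula fails.

Does not hold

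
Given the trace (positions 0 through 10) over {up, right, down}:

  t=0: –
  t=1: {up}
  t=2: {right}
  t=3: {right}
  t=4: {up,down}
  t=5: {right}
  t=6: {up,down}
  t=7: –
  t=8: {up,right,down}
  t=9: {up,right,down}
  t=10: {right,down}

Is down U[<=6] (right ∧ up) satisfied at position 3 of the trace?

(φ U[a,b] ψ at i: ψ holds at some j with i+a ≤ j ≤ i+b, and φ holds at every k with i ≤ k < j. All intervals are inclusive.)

No

Need some j in [3,9] with (right ∧ up), and down at every k in [3,j-1].
  j=3: (right ∧ up) false.
  j=4: (right ∧ up) false.
  j=5: (right ∧ up) false.
  j=6: (right ∧ up) false.
  j=7: (right ∧ up) false.
  j=8: (right ∧ up) holds, but down fails at k=3 → not this j.
  j=9: (right ∧ up) holds, but down fails at k=3 → not this j.
No j in the window works → until fails.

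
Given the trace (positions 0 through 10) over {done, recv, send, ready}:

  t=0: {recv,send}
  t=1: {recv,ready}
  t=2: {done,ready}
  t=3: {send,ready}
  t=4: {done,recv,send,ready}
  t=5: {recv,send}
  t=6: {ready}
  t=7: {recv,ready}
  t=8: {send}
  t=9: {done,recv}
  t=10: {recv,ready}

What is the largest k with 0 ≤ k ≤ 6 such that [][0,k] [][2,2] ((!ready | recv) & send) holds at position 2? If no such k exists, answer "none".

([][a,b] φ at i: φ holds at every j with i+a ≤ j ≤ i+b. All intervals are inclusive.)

1

[][2,2] ((!ready | recv) & send) must hold from j=2 onward; find where it first fails.
  j=2: holds
  j=3: holds
  j=4: fails
Holds on [2,3], so largest k = 1.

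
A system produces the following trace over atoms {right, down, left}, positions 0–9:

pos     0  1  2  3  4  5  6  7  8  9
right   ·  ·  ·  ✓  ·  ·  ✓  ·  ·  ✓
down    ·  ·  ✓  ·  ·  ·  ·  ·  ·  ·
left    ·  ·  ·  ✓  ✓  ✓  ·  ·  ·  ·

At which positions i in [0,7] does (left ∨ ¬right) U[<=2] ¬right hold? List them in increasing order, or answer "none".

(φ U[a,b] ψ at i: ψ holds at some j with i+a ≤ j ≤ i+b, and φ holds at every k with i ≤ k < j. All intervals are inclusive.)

Evaluate at each i in [0,7]:
  i=0: ✓ (rhs at j=0)
  i=1: ✓ (rhs at j=1)
  i=2: ✓ (rhs at j=2)
  i=3: ✓ (rhs at j=4; lhs holds on [3,3])
  i=4: ✓ (rhs at j=4)
  i=5: ✓ (rhs at j=5)
  i=6: ✗ (lhs fails at k=6 before rhs at j=7)
  i=7: ✓ (rhs at j=7)

0, 1, 2, 3, 4, 5, 7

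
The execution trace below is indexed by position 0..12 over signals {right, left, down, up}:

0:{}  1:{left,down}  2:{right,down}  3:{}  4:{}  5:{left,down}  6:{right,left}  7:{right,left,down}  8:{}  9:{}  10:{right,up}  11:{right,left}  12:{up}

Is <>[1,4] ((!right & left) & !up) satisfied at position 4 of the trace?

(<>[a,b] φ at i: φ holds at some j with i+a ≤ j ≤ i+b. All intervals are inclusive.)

Check ((!right & left) & !up) at each j in [5,8]:
  j=5: true
  j=6: false
  j=7: false
  j=8: false
Found at j=5 → formula holds.

Yes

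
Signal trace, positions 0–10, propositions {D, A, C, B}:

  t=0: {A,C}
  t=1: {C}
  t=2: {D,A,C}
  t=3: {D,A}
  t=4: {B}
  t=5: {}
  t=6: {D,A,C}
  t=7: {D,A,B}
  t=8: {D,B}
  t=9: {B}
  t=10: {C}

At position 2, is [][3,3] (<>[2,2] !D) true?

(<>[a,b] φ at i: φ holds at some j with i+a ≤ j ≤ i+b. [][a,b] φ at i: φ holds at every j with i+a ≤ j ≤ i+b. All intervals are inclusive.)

Does not hold

Check <>[2,2] !D at every j in [5,5]:
  j=5: fails (none in [7,7])
Fails at j=5 → formula fails.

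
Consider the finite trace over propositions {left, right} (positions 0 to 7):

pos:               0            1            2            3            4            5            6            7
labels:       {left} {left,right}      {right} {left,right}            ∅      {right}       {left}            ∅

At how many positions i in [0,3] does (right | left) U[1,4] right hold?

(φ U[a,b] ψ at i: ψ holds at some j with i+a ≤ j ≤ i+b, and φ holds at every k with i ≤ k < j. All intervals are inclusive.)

Evaluate at each i in [0,3]:
  i=0: ✓ (rhs at j=1; lhs holds on [0,0])
  i=1: ✓ (rhs at j=2; lhs holds on [1,1])
  i=2: ✓ (rhs at j=3; lhs holds on [2,2])
  i=3: ✗ (lhs fails at k=4 before rhs at j=5)
Positions where it holds: {0, 1, 2} → 3.

3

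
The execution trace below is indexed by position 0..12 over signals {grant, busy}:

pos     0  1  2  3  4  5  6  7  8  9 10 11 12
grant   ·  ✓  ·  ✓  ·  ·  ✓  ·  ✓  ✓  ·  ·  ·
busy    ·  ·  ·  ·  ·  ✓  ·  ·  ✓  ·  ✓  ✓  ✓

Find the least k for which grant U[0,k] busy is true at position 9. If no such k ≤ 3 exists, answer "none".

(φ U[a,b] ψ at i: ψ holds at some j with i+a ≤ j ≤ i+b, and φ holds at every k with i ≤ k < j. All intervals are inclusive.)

Need earliest j ≥ 9 with busy, and grant at every k in [9,j-1].
  j=9: rhs fails.
  j=10: rhs holds; lhs holds on [9,9]. k = 1.

1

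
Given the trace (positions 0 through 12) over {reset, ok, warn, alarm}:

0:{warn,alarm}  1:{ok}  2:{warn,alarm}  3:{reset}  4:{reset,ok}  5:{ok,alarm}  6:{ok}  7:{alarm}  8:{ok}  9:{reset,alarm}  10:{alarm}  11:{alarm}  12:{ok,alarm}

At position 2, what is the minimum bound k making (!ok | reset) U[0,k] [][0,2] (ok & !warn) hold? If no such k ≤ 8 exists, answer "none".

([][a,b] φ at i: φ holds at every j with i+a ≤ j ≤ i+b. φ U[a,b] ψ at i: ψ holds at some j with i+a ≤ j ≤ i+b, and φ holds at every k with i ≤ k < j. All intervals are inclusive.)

2

Need earliest j ≥ 2 with [][0,2] (ok & !warn), and (!ok | reset) at every k in [2,j-1].
  j=2: rhs fails.
  j=3: rhs fails.
  j=4: rhs holds; lhs holds on [2,3]. k = 2.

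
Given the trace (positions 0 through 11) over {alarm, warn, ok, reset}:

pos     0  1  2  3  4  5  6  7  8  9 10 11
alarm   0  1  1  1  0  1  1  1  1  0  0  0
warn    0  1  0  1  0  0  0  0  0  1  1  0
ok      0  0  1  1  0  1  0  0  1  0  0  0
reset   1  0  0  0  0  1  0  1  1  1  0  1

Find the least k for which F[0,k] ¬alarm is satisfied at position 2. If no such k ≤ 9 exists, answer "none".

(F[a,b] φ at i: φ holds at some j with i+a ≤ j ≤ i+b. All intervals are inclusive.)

Scan j = 2,3,… for ¬alarm:
  j=2: fails
  j=3: fails
  j=4: holds
First hit at j=4, so smallest k = 4-2 = 2.

2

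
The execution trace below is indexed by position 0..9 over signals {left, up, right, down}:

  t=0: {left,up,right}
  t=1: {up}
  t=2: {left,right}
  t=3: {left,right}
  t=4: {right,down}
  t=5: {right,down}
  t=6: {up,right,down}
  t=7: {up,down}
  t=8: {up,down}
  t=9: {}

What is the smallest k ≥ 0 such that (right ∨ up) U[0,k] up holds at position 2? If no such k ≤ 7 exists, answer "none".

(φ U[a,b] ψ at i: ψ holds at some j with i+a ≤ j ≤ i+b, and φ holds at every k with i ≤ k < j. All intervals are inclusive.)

4

Need earliest j ≥ 2 with up, and (right ∨ up) at every k in [2,j-1].
  j=2: rhs fails.
  j=3: rhs fails.
  j=4: rhs fails.
  j=5: rhs fails.
  j=6: rhs holds; lhs holds on [2,5]. k = 4.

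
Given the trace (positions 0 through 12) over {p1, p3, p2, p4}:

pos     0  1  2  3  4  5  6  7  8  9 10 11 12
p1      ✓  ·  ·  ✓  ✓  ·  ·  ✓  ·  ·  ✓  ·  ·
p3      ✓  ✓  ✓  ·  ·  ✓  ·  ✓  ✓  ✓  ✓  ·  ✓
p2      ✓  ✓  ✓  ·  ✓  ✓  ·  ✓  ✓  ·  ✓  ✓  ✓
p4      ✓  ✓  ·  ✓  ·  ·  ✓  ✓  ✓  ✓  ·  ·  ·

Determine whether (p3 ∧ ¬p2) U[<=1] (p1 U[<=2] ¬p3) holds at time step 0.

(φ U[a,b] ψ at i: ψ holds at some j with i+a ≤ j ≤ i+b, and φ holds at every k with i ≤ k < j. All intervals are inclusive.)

Need some j in [0,1] with (p1 U[<=2] ¬p3), and (p3 ∧ ¬p2) at every k in [0,j-1].
  j=0: (p1 U[<=2] ¬p3) — fails.
  j=1: (p1 U[<=2] ¬p3) — fails.
No j in the window works → until fails.

False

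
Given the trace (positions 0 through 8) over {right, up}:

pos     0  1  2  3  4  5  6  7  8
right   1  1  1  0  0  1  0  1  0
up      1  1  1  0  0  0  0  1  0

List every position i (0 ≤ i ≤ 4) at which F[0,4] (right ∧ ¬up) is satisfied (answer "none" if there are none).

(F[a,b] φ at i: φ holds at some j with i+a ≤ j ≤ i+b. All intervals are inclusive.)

1, 2, 3, 4

Evaluate at each i in [0,4]:
  i=0: ✗ (none in [0,4])
  i=1: ✓ (witness j=5)
  i=2: ✓ (witness j=5)
  i=3: ✓ (witness j=5)
  i=4: ✓ (witness j=5)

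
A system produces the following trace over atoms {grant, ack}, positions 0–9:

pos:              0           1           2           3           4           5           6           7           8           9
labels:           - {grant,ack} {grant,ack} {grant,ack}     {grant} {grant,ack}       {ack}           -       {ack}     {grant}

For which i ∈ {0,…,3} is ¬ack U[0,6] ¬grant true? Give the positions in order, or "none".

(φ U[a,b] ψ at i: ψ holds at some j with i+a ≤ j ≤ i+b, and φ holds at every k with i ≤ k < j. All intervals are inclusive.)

0

Evaluate at each i in [0,3]:
  i=0: ✓ (rhs at j=0)
  i=1: ✗ (lhs fails at k=1 before rhs at j=6)
  i=2: ✗ (lhs fails at k=2 before rhs at j=6)
  i=3: ✗ (lhs fails at k=3 before rhs at j=6)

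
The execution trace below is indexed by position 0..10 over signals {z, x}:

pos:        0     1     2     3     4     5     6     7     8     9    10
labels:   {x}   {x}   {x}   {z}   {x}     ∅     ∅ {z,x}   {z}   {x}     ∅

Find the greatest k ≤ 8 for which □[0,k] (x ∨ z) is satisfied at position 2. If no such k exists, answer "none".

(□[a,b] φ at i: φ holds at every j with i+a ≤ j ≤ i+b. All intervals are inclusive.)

2

(x ∨ z) must hold from j=2 onward; find where it first fails.
  j=2: holds
  j=3: holds
  j=4: holds
  j=5: fails
Holds on [2,4], so largest k = 2.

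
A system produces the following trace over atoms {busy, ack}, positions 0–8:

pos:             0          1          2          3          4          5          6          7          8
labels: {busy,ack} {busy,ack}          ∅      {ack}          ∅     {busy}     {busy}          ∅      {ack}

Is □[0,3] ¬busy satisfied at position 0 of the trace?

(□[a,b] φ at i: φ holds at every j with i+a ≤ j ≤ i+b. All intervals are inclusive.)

No

Check ¬busy at every j in [0,3]:
  j=0: false
  j=1: false
  j=2: true
  j=3: true
Fails at j=0 → formula fails.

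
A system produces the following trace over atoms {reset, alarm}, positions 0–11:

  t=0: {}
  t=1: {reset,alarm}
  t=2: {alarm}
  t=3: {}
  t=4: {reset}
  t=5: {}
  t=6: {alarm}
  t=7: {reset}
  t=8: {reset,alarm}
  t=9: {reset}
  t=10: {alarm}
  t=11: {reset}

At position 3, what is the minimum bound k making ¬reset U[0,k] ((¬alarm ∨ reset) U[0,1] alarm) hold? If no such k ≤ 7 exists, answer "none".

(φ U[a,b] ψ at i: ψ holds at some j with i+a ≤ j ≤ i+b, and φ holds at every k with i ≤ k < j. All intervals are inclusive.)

none

Need earliest j ≥ 3 with ((¬alarm ∨ reset) U[0,1] alarm), and ¬reset at every k in [3,j-1].
  j=3: rhs fails.
  j=4: rhs fails.
  j=5: rhs holds but lhs fails at k=4.
  j=6: rhs holds but lhs fails at k=4.
  j=7: rhs holds but lhs fails at k=4.
  j=8: rhs holds but lhs fails at k=4.
  j=9: rhs holds but lhs fails at k=4.
  j=10: rhs holds but lhs fails at k=4.
No witness within the range → none.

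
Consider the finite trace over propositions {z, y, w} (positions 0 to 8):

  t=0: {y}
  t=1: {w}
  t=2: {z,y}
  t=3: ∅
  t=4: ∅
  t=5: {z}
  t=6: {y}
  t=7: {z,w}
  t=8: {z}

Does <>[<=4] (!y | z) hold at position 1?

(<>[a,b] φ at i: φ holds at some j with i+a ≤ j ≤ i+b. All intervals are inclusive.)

Yes

Check (!y | z) at each j in [1,5]:
  j=1: true
  j=2: true
  j=3: true
  j=4: true
  j=5: true
Found at j=1 → formula holds.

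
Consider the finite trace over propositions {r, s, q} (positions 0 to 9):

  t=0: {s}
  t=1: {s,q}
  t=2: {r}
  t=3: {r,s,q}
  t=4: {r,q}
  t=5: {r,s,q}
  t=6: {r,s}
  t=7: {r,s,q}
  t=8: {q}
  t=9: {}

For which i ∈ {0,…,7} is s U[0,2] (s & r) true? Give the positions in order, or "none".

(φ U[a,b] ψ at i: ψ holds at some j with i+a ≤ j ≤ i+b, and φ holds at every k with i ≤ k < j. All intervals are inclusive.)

Evaluate at each i in [0,7]:
  i=0: ✗ (no rhs in [0,2])
  i=1: ✗ (lhs fails at k=2 before rhs at j=3)
  i=2: ✗ (lhs fails at k=2 before rhs at j=3)
  i=3: ✓ (rhs at j=3)
  i=4: ✗ (lhs fails at k=4 before rhs at j=5)
  i=5: ✓ (rhs at j=5)
  i=6: ✓ (rhs at j=6)
  i=7: ✓ (rhs at j=7)

3, 5, 6, 7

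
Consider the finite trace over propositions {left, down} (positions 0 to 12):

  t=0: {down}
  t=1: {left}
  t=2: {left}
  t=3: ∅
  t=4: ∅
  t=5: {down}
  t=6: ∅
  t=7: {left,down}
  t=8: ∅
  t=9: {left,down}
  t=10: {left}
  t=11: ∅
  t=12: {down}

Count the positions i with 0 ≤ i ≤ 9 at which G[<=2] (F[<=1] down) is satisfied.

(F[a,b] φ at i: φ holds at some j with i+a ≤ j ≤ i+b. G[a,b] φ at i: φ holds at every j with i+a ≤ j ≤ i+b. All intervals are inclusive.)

4

Evaluate at each i in [0,9]:
  i=0: ✗ (fails at j=1)
  i=1: ✗ (fails at j=1)
  i=2: ✗ (fails at j=2)
  i=3: ✗ (fails at j=3)
  i=4: ✓ (all of [4,6])
  i=5: ✓ (all of [5,7])
  i=6: ✓ (all of [6,8])
  i=7: ✓ (all of [7,9])
  i=8: ✗ (fails at j=10)
  i=9: ✗ (fails at j=10)
Positions where it holds: {4, 5, 6, 7} → 4.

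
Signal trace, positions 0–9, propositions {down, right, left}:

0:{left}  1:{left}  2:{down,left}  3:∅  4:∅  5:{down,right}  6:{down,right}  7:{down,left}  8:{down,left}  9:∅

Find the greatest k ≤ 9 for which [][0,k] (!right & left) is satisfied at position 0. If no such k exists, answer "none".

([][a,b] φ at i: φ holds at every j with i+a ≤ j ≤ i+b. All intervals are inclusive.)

(!right & left) must hold from j=0 onward; find where it first fails.
  j=0: holds
  j=1: holds
  j=2: holds
  j=3: fails
Holds on [0,2], so largest k = 2.

2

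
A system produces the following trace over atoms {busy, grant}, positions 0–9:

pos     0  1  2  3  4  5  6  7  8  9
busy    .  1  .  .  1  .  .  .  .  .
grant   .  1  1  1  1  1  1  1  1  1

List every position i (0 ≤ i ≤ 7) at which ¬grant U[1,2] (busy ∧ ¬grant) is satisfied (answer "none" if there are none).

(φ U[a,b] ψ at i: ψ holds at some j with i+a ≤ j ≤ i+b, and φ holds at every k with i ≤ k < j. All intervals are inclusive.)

none

Evaluate at each i in [0,7]:
  i=0: ✗ (no rhs in [1,2])
  i=1: ✗ (no rhs in [2,3])
  i=2: ✗ (no rhs in [3,4])
  i=3: ✗ (no rhs in [4,5])
  i=4: ✗ (no rhs in [5,6])
  i=5: ✗ (no rhs in [6,7])
  i=6: ✗ (no rhs in [7,8])
  i=7: ✗ (no rhs in [8,9])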